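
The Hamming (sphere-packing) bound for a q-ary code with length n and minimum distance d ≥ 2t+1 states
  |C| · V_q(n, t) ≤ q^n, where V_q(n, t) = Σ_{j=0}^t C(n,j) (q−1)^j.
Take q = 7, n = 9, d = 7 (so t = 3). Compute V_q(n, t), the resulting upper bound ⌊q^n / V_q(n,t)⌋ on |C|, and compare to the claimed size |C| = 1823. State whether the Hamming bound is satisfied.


V_q(n, t) = 19495, q^n = 40353607, Hamming bound = 2069, |C| = 1823 ≤ bound (satisfied).

Step 1: Compute V_q(n, t) = Σ_{j=0}^3 C(n, j) (q−1)^j.
  j = 0: C(9,0)·(6)^0 = 1·1 = 1.
  j = 1: C(9,1)·(6)^1 = 9·6 = 54.
  j = 2: C(9,2)·(6)^2 = 36·36 = 1296.
  j = 3: C(9,3)·(6)^3 = 84·216 = 18144.
  V_q(n, t) = 1 + 54 + 1296 + 18144 = 19495.
Step 2: q^n = 7^9 = 40353607.
Step 3: Hamming bound ⌊q^n / V_q(n,t)⌋ = ⌊40353607/19495⌋ = 2069.
Step 4: Compare |C| = 1823 to 2069: satisfied.
The claimed |C| lies below the Hamming bound.


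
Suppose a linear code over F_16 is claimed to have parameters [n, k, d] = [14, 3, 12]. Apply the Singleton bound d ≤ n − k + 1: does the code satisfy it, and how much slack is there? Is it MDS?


Singleton RHS = n − k + 1 = 12, slack = 0, bound satisfied, MDS.

Singleton bound: d ≤ n − k + 1.
Here n = 14, k = 3, so n − k + 1 = 12.
Given d = 12, check d ≤ 12: YES.
Slack = (n − k + 1) − d = 0.
The code is MDS (slack = 0).
Description: the claimed parameters are [14, 3, 12]_16; such a code would be MDS (meets Singleton bound).


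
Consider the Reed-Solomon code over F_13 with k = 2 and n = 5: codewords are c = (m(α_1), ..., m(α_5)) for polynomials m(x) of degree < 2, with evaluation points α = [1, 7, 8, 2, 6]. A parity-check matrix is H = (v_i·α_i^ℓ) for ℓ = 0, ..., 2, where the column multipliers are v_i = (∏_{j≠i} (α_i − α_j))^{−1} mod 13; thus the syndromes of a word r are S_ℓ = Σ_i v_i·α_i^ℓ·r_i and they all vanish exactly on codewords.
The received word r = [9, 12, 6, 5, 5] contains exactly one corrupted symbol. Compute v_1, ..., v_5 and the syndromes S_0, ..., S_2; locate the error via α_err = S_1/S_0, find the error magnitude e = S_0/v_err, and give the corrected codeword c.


S = (8, 3, 6), error at position 4, error magnitude e = 2, c = [9, 12, 6, 3, 5].

Step 1: column multipliers v_i = (∏_{j≠i}(α_i − α_j))^{−1} mod 13.
  i = 1 (α = 1): (1−7)(1−8)(1−2)(1−6) = (−6)·(−7)·(−1)·(−5) = 210 ≡ 2, so v_1 = 2^{−1} = 7 (mod 13).
  i = 2 (α = 7): (7−1)(7−8)(7−2)(7−6) = 6·(−1)·5·1 = −30 ≡ 9, so v_2 = 9^{−1} = 3 (mod 13).
  i = 3 (α = 8): (8−1)(8−7)(8−2)(8−6) = 7·1·6·2 = 84 ≡ 6, so v_3 = 6^{−1} = 11 (mod 13).
  i = 4 (α = 2): (2−1)(2−7)(2−8)(2−6) = 1·(−5)·(−6)·(−4) = −120 ≡ 10, so v_4 = 10^{−1} = 4 (mod 13).
  i = 5 (α = 6): (6−1)(6−7)(6−8)(6−2) = 5·(−1)·(−2)·4 = 40 ≡ 1, so v_5 = 1^{−1} = 1 (mod 13).
  v = [7, 3, 11, 4, 1].
Step 2: syndromes of r = [9, 12, 6, 5, 5] (all sums mod 13).
  S_0 = Σ v_i r_i = 7·9 + 3·12 + 11·6 + 4·5 + 1·5 = 190 ≡ 8.
  S_1 = Σ v_i α_i r_i = 7·1·9 + 3·7·12 + 11·8·6 + 4·2·5 + 1·6·5 = 913 ≡ 3.
  α_i^2 mod 13 = [1, 10, 12, 4, 10].
  S_2 = Σ v_i α_i^2 r_i = 7·1·9 + 3·10·12 + 11·12·6 + 4·4·5 + 1·10·5 = 1345 ≡ 6.
  S = (8, 3, 6) ≠ 0, so r is not a codeword (an error is present).
Step 3: locate the error. For a single error e at position i, S_ℓ = v_i·e·α_i^ℓ, so α_err = S_1/S_0.
  S_0^{−1} = 8^{−1} = 5 (mod 13), so α_err = 3·5 = 15 ≡ 2 = α_4. Error position i = 4.
  Consistency check: S_2/S_1 = 6·9 = 54 ≡ 2 = α_err ✓ (single-error assumption holds).
Step 4: error magnitude e = S_0/v_4 = S_0·∏_{j≠4}(α_4 − α_j) = 8·10 = 80 ≡ 2 (mod 13).
Step 5: correct position 4: c_4 = r_4 − e = 5 − 2 ≡ 3 (mod 13). Hence c = [9, 12, 6, 3, 5].
  Check: interpolating c through the α_i gives m(x) = 2 + 7·x (degree < 2) with m(α_i) = c_i for every i, so c is indeed a codeword.


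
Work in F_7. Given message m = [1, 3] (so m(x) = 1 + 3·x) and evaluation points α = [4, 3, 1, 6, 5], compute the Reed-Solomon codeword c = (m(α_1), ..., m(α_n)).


c = [6, 3, 4, 5, 2]

Message polynomial: m(x) = 1 + 3·x (mod 7).
For each evaluation point α_i, compute m(α_i) mod 7:
  α_1 = 4: Horner steps 3 → 6, so m(4) = 6.
  α_2 = 3: Horner steps 3 → 3, so m(3) = 3.
  α_3 = 1: Horner steps 3 → 4, so m(1) = 4.
  α_4 = 6: Horner steps 3 → 5, so m(6) = 5.
  α_5 = 5: Horner steps 3 → 2, so m(5) = 2.
Codeword c = [6, 3, 4, 5, 2] ∈ F_7^5.


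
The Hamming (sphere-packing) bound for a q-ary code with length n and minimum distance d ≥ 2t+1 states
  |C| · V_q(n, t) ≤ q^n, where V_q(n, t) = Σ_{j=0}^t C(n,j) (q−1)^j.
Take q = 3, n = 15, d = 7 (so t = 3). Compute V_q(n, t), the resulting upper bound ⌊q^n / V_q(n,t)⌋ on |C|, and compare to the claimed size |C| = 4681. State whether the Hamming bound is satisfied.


V_q(n, t) = 4091, q^n = 14348907, Hamming bound = 3507, |C| = 4681 > bound (violated).

Step 1: Compute V_q(n, t) = Σ_{j=0}^3 C(n, j) (q−1)^j.
  j = 0: C(15,0)·(2)^0 = 1·1 = 1.
  j = 1: C(15,1)·(2)^1 = 15·2 = 30.
  j = 2: C(15,2)·(2)^2 = 105·4 = 420.
  j = 3: C(15,3)·(2)^3 = 455·8 = 3640.
  V_q(n, t) = 1 + 30 + 420 + 3640 = 4091.
Step 2: q^n = 3^15 = 14348907.
Step 3: Hamming bound ⌊q^n / V_q(n,t)⌋ = ⌊14348907/4091⌋ = 3507.
Step 4: Compare |C| = 4681 to 3507: violated.
The claimed |C| lies above the Hamming bound, so no 3-ary code of length 15 with d ≥ 7 can have 4681 codewords.


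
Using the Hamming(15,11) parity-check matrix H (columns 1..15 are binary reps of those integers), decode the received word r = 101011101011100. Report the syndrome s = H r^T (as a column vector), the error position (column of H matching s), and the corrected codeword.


s = (0, 1, 0, 1)^T, error position = 5, corrected codeword c = 101001101011100

Compute s = H r^T mod 2 one row at a time:
  s_1 = 0 + 1 + 0 + 1 + 1 + 1 + 0 + 0 = 4 ≡ 0 (mod 2).
  s_2 = 0 + 1 + 1 + 1 + 1 + 1 + 0 + 0 = 5 ≡ 1 (mod 2).
  s_3 = 0 + 1 + 1 + 1 + 0 + 1 + 0 + 0 = 4 ≡ 0 (mod 2).
  s_4 = 1 + 1 + 1 + 1 + 1 + 1 + 1 + 0 = 7 ≡ 1 (mod 2).
s = (0, 1, 0, 1)^T — this equals column 5 of H (binary 0101), so error is at position 5.
Correct: flip bit 5 of r = 101011101011100 to get c = 101001101011100.


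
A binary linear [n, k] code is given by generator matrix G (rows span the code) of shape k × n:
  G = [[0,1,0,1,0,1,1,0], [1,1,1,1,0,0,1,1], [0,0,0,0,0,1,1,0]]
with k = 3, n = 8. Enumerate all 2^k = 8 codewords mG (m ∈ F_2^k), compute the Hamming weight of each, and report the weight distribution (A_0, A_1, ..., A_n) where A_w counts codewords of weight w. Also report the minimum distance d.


Weight distribution: A_0 = 1, A_2 = 2, A_4 = 3, A_6 = 2. Minimum distance d = 2.

Enumerate all 2^3 = 8 messages m ∈ F_2^3.
For each, compute codeword c = mG in F_2^8, then tally its weight.
  m = 000 → c = 00000000, weight = 0.
  m = 100 → c = 01010110, weight = 4.
  m = 010 → c = 11110011, weight = 6.
  m = 110 → c = 10100101, weight = 4.
  m = 001 → c = 00000110, weight = 2.
  m = 101 → c = 01010000, weight = 2.
  m = 011 → c = 11110101, weight = 6.
  m = 111 → c = 10100011, weight = 4.
Tally weights:
  weight 0: 1 codewords.
  weight 2: 2 codewords.
  weight 4: 3 codewords.
  weight 6: 2 codewords.
Minimum distance d = smallest w > 0 with A_w > 0 = 2.
Sanity: Σ A_w = 8 = 2^3 = 8 ✓.


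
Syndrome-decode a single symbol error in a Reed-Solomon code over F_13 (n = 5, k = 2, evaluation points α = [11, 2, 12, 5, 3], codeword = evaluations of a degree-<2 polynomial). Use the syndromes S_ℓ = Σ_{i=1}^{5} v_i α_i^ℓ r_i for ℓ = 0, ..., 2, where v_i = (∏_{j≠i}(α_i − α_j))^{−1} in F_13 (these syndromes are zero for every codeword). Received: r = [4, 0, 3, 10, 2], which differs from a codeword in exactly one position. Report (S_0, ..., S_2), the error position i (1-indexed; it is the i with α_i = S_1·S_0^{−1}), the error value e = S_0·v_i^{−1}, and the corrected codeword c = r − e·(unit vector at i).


S = (10, 4, 12), error at position 5, error magnitude e = 3, c = [4, 0, 3, 10, 12].

Step 1: column multipliers v_i = (∏_{j≠i}(α_i − α_j))^{−1} mod 13.
  i = 1 (α = 11): (11−2)(11−12)(11−5)(11−3) = 9·(−1)·6·8 = −432 ≡ 10, so v_1 = 10^{−1} = 4 (mod 13).
  i = 2 (α = 2): (2−11)(2−12)(2−5)(2−3) = (−9)·(−10)·(−3)·(−1) = 270 ≡ 10, so v_2 = 10^{−1} = 4 (mod 13).
  i = 3 (α = 12): (12−11)(12−2)(12−5)(12−3) = 1·10·7·9 = 630 ≡ 6, so v_3 = 6^{−1} = 11 (mod 13).
  i = 4 (α = 5): (5−11)(5−2)(5−12)(5−3) = (−6)·3·(−7)·2 = 252 ≡ 5, so v_4 = 5^{−1} = 8 (mod 13).
  i = 5 (α = 3): (3−11)(3−2)(3−12)(3−5) = (−8)·1·(−9)·(−2) = −144 ≡ 12, so v_5 = 12^{−1} = 12 (mod 13).
  v = [4, 4, 11, 8, 12].
Step 2: syndromes of r = [4, 0, 3, 10, 2] (all sums mod 13).
  S_0 = Σ v_i r_i = 4·4 + 4·0 + 11·3 + 8·10 + 12·2 = 153 ≡ 10.
  S_1 = Σ v_i α_i r_i = 4·11·4 + 4·2·0 + 11·12·3 + 8·5·10 + 12·3·2 = 1044 ≡ 4.
  α_i^2 mod 13 = [4, 4, 1, 12, 9].
  S_2 = Σ v_i α_i^2 r_i = 4·4·4 + 4·4·0 + 11·1·3 + 8·12·10 + 12·9·2 = 1273 ≡ 12.
  S = (10, 4, 12) ≠ 0, so r is not a codeword (an error is present).
Step 3: locate the error. For a single error e at position i, S_ℓ = v_i·e·α_i^ℓ, so α_err = S_1/S_0.
  S_0^{−1} = 10^{−1} = 4 (mod 13), so α_err = 4·4 = 16 ≡ 3 = α_5. Error position i = 5.
  Consistency check: S_2/S_1 = 12·10 = 120 ≡ 3 = α_err ✓ (single-error assumption holds).
Step 4: error magnitude e = S_0/v_5 = S_0·∏_{j≠5}(α_5 − α_j) = 10·12 = 120 ≡ 3 (mod 13).
Step 5: correct position 5: c_5 = r_5 − e = 2 − 3 ≡ 12 (mod 13). Hence c = [4, 0, 3, 10, 12].
  Check: interpolating c through the α_i gives m(x) = 2 + 12·x (degree < 2) with m(α_i) = c_i for every i, so c is indeed a codeword.


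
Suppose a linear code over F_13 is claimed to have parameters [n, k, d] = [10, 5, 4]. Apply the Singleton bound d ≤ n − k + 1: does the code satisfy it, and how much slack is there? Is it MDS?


Singleton RHS = n − k + 1 = 6, slack = 2, bound satisfied, not MDS.

Singleton bound: d ≤ n − k + 1.
Here n = 10, k = 5, so n − k + 1 = 6.
Given d = 4, check d ≤ 6: YES.
Slack = (n − k + 1) − d = 2.
The code is NOT MDS (slack = 2 > 0).
Description: the claimed parameters are [10, 5, 4]_13; such a code would be non-MDS.


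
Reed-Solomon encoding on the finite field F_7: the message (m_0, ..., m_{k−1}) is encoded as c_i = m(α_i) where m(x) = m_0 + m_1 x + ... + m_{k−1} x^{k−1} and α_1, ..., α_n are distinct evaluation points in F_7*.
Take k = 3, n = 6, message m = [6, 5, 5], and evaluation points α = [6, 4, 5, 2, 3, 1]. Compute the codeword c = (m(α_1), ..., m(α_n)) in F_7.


c = [6, 1, 2, 1, 3, 2]

Message polynomial: m(x) = 6 + 5·x + 5·x^2 (mod 7).
For each evaluation point α_i, compute m(α_i) mod 7:
  α_1 = 6: Horner steps 5 → 0 → 6, so m(6) = 6.
  α_2 = 4: Horner steps 5 → 4 → 1, so m(4) = 1.
  α_3 = 5: Horner steps 5 → 2 → 2, so m(5) = 2.
  α_4 = 2: Horner steps 5 → 1 → 1, so m(2) = 1.
  α_5 = 3: Horner steps 5 → 6 → 3, so m(3) = 3.
  α_6 = 1: Horner steps 5 → 3 → 2, so m(1) = 2.
Codeword c = [6, 1, 2, 1, 3, 2] ∈ F_7^6.


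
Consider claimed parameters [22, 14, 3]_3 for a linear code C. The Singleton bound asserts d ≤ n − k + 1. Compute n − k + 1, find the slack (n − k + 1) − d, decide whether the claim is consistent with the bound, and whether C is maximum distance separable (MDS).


Singleton RHS = n − k + 1 = 9, slack = 6, bound satisfied, not MDS.

Singleton bound: d ≤ n − k + 1.
Here n = 22, k = 14, so n − k + 1 = 9.
Given d = 3, check d ≤ 9: YES.
Slack = (n − k + 1) − d = 6.
The code is NOT MDS (slack = 6 > 0).
Description: the claimed parameters are [22, 14, 3]_3; such a code would be non-MDS.


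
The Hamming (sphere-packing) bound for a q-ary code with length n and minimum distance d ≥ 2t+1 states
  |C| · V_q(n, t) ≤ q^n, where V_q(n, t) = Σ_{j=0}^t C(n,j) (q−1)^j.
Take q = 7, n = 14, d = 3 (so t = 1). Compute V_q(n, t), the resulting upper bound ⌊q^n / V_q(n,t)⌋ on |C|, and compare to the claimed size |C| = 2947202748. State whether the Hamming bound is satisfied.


V_q(n, t) = 85, q^n = 678223072849, Hamming bound = 7979094974, |C| = 2947202748 ≤ bound (satisfied).

Step 1: Compute V_q(n, t) = Σ_{j=0}^1 C(n, j) (q−1)^j.
  j = 0: C(14,0)·(6)^0 = 1·1 = 1.
  j = 1: C(14,1)·(6)^1 = 14·6 = 84.
  V_q(n, t) = 1 + 84 = 85.
Step 2: q^n = 7^14 = 678223072849.
Step 3: Hamming bound ⌊q^n / V_q(n,t)⌋ = ⌊678223072849/85⌋ = 7979094974.
Step 4: Compare |C| = 2947202748 to 7979094974: satisfied.
The claimed |C| lies below the Hamming bound.


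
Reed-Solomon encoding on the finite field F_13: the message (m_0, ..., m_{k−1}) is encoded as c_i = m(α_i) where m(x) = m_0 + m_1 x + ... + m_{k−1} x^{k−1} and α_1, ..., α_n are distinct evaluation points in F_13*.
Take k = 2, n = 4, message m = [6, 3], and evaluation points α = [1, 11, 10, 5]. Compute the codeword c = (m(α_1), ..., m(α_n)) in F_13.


c = [9, 0, 10, 8]

Message polynomial: m(x) = 6 + 3·x (mod 13).
For each evaluation point α_i, compute m(α_i) mod 13:
  α_1 = 1: Horner steps 3 → 9, so m(1) = 9.
  α_2 = 11: Horner steps 3 → 0, so m(11) = 0.
  α_3 = 10: Horner steps 3 → 10, so m(10) = 10.
  α_4 = 5: Horner steps 3 → 8, so m(5) = 8.
Codeword c = [9, 0, 10, 8] ∈ F_13^4.


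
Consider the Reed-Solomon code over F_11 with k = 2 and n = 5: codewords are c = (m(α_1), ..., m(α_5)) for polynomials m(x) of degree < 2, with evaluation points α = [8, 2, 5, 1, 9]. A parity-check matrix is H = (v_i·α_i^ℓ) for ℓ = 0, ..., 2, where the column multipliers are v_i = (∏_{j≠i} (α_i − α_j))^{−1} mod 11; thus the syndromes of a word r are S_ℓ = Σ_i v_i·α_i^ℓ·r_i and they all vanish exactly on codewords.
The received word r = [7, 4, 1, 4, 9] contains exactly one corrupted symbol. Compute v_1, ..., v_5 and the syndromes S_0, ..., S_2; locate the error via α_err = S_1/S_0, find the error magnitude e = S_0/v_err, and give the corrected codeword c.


S = (7, 3, 6), error at position 2, error magnitude e = 9, c = [7, 6, 1, 4, 9].

Step 1: column multipliers v_i = (∏_{j≠i}(α_i − α_j))^{−1} mod 11.
  i = 1 (α = 8): (8−2)(8−5)(8−1)(8−9) = 6·3·7·(−1) = −126 ≡ 6, so v_1 = 6^{−1} = 2 (mod 11).
  i = 2 (α = 2): (2−8)(2−5)(2−1)(2−9) = (−6)·(−3)·1·(−7) = −126 ≡ 6, so v_2 = 6^{−1} = 2 (mod 11).
  i = 3 (α = 5): (5−8)(5−2)(5−1)(5−9) = (−3)·3·4·(−4) = 144 ≡ 1, so v_3 = 1^{−1} = 1 (mod 11).
  i = 4 (α = 1): (1−8)(1−2)(1−5)(1−9) = (−7)·(−1)·(−4)·(−8) = 224 ≡ 4, so v_4 = 4^{−1} = 3 (mod 11).
  i = 5 (α = 9): (9−8)(9−2)(9−5)(9−1) = 1·7·4·8 = 224 ≡ 4, so v_5 = 4^{−1} = 3 (mod 11).
  v = [2, 2, 1, 3, 3].
Step 2: syndromes of r = [7, 4, 1, 4, 9] (all sums mod 11).
  S_0 = Σ v_i r_i = 2·7 + 2·4 + 1·1 + 3·4 + 3·9 = 62 ≡ 7.
  S_1 = Σ v_i α_i r_i = 2·8·7 + 2·2·4 + 1·5·1 + 3·1·4 + 3·9·9 = 388 ≡ 3.
  α_i^2 mod 11 = [9, 4, 3, 1, 4].
  S_2 = Σ v_i α_i^2 r_i = 2·9·7 + 2·4·4 + 1·3·1 + 3·1·4 + 3·4·9 = 281 ≡ 6.
  S = (7, 3, 6) ≠ 0, so r is not a codeword (an error is present).
Step 3: locate the error. For a single error e at position i, S_ℓ = v_i·e·α_i^ℓ, so α_err = S_1/S_0.
  S_0^{−1} = 7^{−1} = 8 (mod 11), so α_err = 3·8 = 24 ≡ 2 = α_2. Error position i = 2.
  Consistency check: S_2/S_1 = 6·4 = 24 ≡ 2 = α_err ✓ (single-error assumption holds).
Step 4: error magnitude e = S_0/v_2 = S_0·∏_{j≠2}(α_2 − α_j) = 7·6 = 42 ≡ 9 (mod 11).
Step 5: correct position 2: c_2 = r_2 − e = 4 − 9 ≡ 6 (mod 11). Hence c = [7, 6, 1, 4, 9].
  Check: interpolating c through the α_i gives m(x) = 2 + 2·x (degree < 2) with m(α_i) = c_i for every i, so c is indeed a codeword.


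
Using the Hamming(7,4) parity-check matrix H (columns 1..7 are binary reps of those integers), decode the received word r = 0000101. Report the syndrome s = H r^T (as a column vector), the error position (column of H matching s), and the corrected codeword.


s = (0, 1, 0)^T, error position = 2, corrected codeword c = 0100101

Compute s = H r^T mod 2 one row at a time:
  s_1 = 0 + 1 + 0 + 1 = 2 ≡ 0 (mod 2).
  s_2 = 0 + 0 + 0 + 1 = 1 ≡ 1 (mod 2).
  s_3 = 0 + 0 + 1 + 1 = 2 ≡ 0 (mod 2).
s = (0, 1, 0)^T — this equals column 2 of H (binary 010), so error is at position 2.
Correct: flip bit 2 of r = 0000101 to get c = 0100101.


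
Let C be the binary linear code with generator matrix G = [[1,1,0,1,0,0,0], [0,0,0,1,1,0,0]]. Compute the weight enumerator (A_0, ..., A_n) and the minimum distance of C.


Weight distribution: A_0 = 1, A_2 = 1, A_3 = 2. Minimum distance d = 2.

Enumerate all 2^2 = 4 messages m ∈ F_2^2.
For each, compute codeword c = mG in F_2^7, then tally its weight.
  m = 00 → c = 0000000, weight = 0.
  m = 10 → c = 1101000, weight = 3.
  m = 01 → c = 0001100, weight = 2.
  m = 11 → c = 1100100, weight = 3.
Tally weights:
  weight 0: 1 codewords.
  weight 2: 1 codewords.
  weight 3: 2 codewords.
Minimum distance d = smallest w > 0 with A_w > 0 = 2.
Sanity: Σ A_w = 4 = 2^2 = 4 ✓.


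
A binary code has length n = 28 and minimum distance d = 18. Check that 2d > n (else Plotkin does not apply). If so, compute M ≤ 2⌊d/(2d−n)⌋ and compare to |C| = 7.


Plotkin bound M ≤ 4; given |C| = 7 > bound (violated).

Check applicability: 2d = 36, n = 28.
2d − n = 8 > 0, so Plotkin applies.
Compute d/(2d−n) = 18/8 ≈ 2.2500.
⌊d/(2d−n)⌋ = 2.
Plotkin bound: M ≤ 2·2 = 4.
Given |C| = 7, check: VIOLATED.
This |C| is above the Plotkin bound, so no binary code with n = 28, d = 18 and 7 codewords exists.


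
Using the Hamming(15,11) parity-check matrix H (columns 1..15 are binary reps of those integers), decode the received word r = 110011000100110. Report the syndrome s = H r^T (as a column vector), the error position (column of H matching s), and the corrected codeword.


s = (1, 0, 0, 1)^T, error position = 9, corrected codeword c = 110011001100110

Compute s = H r^T mod 2 one row at a time:
  s_1 = 0 + 0 + 1 + 0 + 0 + 1 + 1 + 0 = 3 ≡ 1 (mod 2).
  s_2 = 0 + 1 + 1 + 0 + 0 + 1 + 1 + 0 = 4 ≡ 0 (mod 2).
  s_3 = 1 + 0 + 1 + 0 + 1 + 0 + 1 + 0 = 4 ≡ 0 (mod 2).
  s_4 = 1 + 0 + 1 + 0 + 0 + 0 + 1 + 0 = 3 ≡ 1 (mod 2).
s = (1, 0, 0, 1)^T — this equals column 9 of H (binary 1001), so error is at position 9.
Correct: flip bit 9 of r = 110011000100110 to get c = 110011001100110.


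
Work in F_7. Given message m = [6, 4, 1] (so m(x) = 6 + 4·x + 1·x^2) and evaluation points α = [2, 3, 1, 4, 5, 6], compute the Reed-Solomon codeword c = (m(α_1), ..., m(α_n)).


c = [4, 6, 4, 3, 2, 3]

Message polynomial: m(x) = 6 + 4·x + 1·x^2 (mod 7).
For each evaluation point α_i, compute m(α_i) mod 7:
  α_1 = 2: Horner steps 1 → 6 → 4, so m(2) = 4.
  α_2 = 3: Horner steps 1 → 0 → 6, so m(3) = 6.
  α_3 = 1: Horner steps 1 → 5 → 4, so m(1) = 4.
  α_4 = 4: Horner steps 1 → 1 → 3, so m(4) = 3.
  α_5 = 5: Horner steps 1 → 2 → 2, so m(5) = 2.
  α_6 = 6: Horner steps 1 → 3 → 3, so m(6) = 3.
Codeword c = [4, 6, 4, 3, 2, 3] ∈ F_7^6.


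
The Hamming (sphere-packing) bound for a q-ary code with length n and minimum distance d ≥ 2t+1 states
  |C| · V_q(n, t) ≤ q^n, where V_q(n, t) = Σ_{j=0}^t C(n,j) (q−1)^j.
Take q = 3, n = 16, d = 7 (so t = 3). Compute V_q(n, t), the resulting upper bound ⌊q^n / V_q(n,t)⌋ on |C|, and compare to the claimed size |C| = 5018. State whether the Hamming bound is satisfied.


V_q(n, t) = 4993, q^n = 43046721, Hamming bound = 8621, |C| = 5018 ≤ bound (satisfied).

Step 1: Compute V_q(n, t) = Σ_{j=0}^3 C(n, j) (q−1)^j.
  j = 0: C(16,0)·(2)^0 = 1·1 = 1.
  j = 1: C(16,1)·(2)^1 = 16·2 = 32.
  j = 2: C(16,2)·(2)^2 = 120·4 = 480.
  j = 3: C(16,3)·(2)^3 = 560·8 = 4480.
  V_q(n, t) = 1 + 32 + 480 + 4480 = 4993.
Step 2: q^n = 3^16 = 43046721.
Step 3: Hamming bound ⌊q^n / V_q(n,t)⌋ = ⌊43046721/4993⌋ = 8621.
Step 4: Compare |C| = 5018 to 8621: satisfied.
The claimed |C| lies below the Hamming bound.


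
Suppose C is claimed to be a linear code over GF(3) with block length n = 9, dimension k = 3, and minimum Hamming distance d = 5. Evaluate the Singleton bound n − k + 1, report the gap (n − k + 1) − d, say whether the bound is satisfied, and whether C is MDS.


Singleton RHS = n − k + 1 = 7, slack = 2, bound satisfied, not MDS.

Singleton bound: d ≤ n − k + 1.
Here n = 9, k = 3, so n − k + 1 = 7.
Given d = 5, check d ≤ 7: YES.
Slack = (n − k + 1) − d = 2.
The code is NOT MDS (slack = 2 > 0).
Description: the claimed parameters are [9, 3, 5]_3; such a code would be non-MDS.


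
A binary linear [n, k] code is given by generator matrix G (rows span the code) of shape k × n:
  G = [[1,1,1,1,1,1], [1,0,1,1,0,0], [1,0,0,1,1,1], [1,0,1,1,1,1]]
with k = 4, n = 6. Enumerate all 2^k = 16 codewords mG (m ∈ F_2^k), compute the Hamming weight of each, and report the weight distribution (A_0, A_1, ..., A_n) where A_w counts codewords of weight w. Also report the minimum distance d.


Weight distribution: A_0 = 1, A_1 = 2, A_2 = 3, A_3 = 4, A_4 = 3, A_5 = 2, A_6 = 1. Minimum distance d = 1.

Enumerate all 2^4 = 16 messages m ∈ F_2^4.
For each, compute codeword c = mG in F_2^6, then tally its weight.
  m = 0000 → c = 000000, weight = 0.
  m = 1000 → c = 111111, weight = 6.
  m = 0100 → c = 101100, weight = 3.
  m = 1100 → c = 010011, weight = 3.
  m = 0010 → c = 100111, weight = 4.
  m = 1010 → c = 011000, weight = 2.
  m = 0110 → c = 001011, weight = 3.
  m = 1110 → c = 110100, weight = 3.
  m = 0001 → c = 101111, weight = 5.
  m = 1001 → c = 010000, weight = 1.
  m = 0101 → c = 000011, weight = 2.
  m = 1101 → c = 111100, weight = 4.
  m = 0011 → c = 001000, weight = 1.
  m = 1011 → c = 110111, weight = 5.
  m = 0111 → c = 100100, weight = 2.
  m = 1111 → c = 011011, weight = 4.
Tally weights:
  weight 0: 1 codewords.
  weight 1: 2 codewords.
  weight 2: 3 codewords.
  weight 3: 4 codewords.
  weight 4: 3 codewords.
  weight 5: 2 codewords.
  weight 6: 1 codewords.
Minimum distance d = smallest w > 0 with A_w > 0 = 1.
Sanity: Σ A_w = 16 = 2^4 = 16 ✓.


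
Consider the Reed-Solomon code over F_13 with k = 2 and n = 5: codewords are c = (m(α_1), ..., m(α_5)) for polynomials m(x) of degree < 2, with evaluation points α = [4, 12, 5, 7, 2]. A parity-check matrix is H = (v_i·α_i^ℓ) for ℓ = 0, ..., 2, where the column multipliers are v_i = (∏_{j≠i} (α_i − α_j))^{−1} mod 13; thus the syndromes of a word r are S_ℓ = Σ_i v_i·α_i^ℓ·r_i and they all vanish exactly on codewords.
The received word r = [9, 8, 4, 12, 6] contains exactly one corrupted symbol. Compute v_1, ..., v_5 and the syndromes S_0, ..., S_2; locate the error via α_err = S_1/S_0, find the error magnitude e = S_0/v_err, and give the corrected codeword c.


S = (3, 8, 4), error at position 4, error magnitude e = 5, c = [9, 8, 4, 7, 6].

Step 1: column multipliers v_i = (∏_{j≠i}(α_i − α_j))^{−1} mod 13.
  i = 1 (α = 4): (4−12)(4−5)(4−7)(4−2) = (−8)·(−1)·(−3)·2 = −48 ≡ 4, so v_1 = 4^{−1} = 10 (mod 13).
  i = 2 (α = 12): (12−4)(12−5)(12−7)(12−2) = 8·7·5·10 = 2800 ≡ 5, so v_2 = 5^{−1} = 8 (mod 13).
  i = 3 (α = 5): (5−4)(5−12)(5−7)(5−2) = 1·(−7)·(−2)·3 = 42 ≡ 3, so v_3 = 3^{−1} = 9 (mod 13).
  i = 4 (α = 7): (7−4)(7−12)(7−5)(7−2) = 3·(−5)·2·5 = −150 ≡ 6, so v_4 = 6^{−1} = 11 (mod 13).
  i = 5 (α = 2): (2−4)(2−12)(2−5)(2−7) = (−2)·(−10)·(−3)·(−5) = 300 ≡ 1, so v_5 = 1^{−1} = 1 (mod 13).
  v = [10, 8, 9, 11, 1].
Step 2: syndromes of r = [9, 8, 4, 12, 6] (all sums mod 13).
  S_0 = Σ v_i r_i = 10·9 + 8·8 + 9·4 + 11·12 + 1·6 = 328 ≡ 3.
  S_1 = Σ v_i α_i r_i = 10·4·9 + 8·12·8 + 9·5·4 + 11·7·12 + 1·2·6 = 2244 ≡ 8.
  α_i^2 mod 13 = [3, 1, 12, 10, 4].
  S_2 = Σ v_i α_i^2 r_i = 10·3·9 + 8·1·8 + 9·12·4 + 11·10·12 + 1·4·6 = 2110 ≡ 4.
  S = (3, 8, 4) ≠ 0, so r is not a codeword (an error is present).
Step 3: locate the error. For a single error e at position i, S_ℓ = v_i·e·α_i^ℓ, so α_err = S_1/S_0.
  S_0^{−1} = 3^{−1} = 9 (mod 13), so α_err = 8·9 = 72 ≡ 7 = α_4. Error position i = 4.
  Consistency check: S_2/S_1 = 4·5 = 20 ≡ 7 = α_err ✓ (single-error assumption holds).
Step 4: error magnitude e = S_0/v_4 = S_0·∏_{j≠4}(α_4 − α_j) = 3·6 = 18 ≡ 5 (mod 13).
Step 5: correct position 4: c_4 = r_4 − e = 12 − 5 ≡ 7 (mod 13). Hence c = [9, 8, 4, 7, 6].
  Check: interpolating c through the α_i gives m(x) = 3 + 8·x (degree < 2) with m(α_i) = c_i for every i, so c is indeed a codeword.


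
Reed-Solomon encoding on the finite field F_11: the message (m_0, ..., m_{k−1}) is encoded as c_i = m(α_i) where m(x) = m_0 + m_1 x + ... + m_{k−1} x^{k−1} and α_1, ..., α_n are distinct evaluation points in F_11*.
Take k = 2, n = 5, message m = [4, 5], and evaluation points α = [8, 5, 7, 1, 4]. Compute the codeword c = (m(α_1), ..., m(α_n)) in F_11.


c = [0, 7, 6, 9, 2]

Message polynomial: m(x) = 4 + 5·x (mod 11).
For each evaluation point α_i, compute m(α_i) mod 11:
  α_1 = 8: Horner steps 5 → 0, so m(8) = 0.
  α_2 = 5: Horner steps 5 → 7, so m(5) = 7.
  α_3 = 7: Horner steps 5 → 6, so m(7) = 6.
  α_4 = 1: Horner steps 5 → 9, so m(1) = 9.
  α_5 = 4: Horner steps 5 → 2, so m(4) = 2.
Codeword c = [0, 7, 6, 9, 2] ∈ F_11^5.


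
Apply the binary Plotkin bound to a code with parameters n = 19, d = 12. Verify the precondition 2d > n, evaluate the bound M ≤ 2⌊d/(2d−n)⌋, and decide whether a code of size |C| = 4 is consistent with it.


Plotkin bound M ≤ 4; given |C| = 4 ≤ bound (satisfied).

Check applicability: 2d = 24, n = 19.
2d − n = 5 > 0, so Plotkin applies.
Compute d/(2d−n) = 12/5 ≈ 2.4000.
⌊d/(2d−n)⌋ = 2.
Plotkin bound: M ≤ 2·2 = 4.
Given |C| = 4, check: satisfied.
This |C| is at the Plotkin bound.


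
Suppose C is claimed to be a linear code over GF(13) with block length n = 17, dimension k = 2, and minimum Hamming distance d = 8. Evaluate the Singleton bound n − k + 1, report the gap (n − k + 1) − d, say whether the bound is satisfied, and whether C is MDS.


Singleton RHS = n − k + 1 = 16, slack = 8, bound satisfied, not MDS.

Singleton bound: d ≤ n − k + 1.
Here n = 17, k = 2, so n − k + 1 = 16.
Given d = 8, check d ≤ 16: YES.
Slack = (n − k + 1) − d = 8.
The code is NOT MDS (slack = 8 > 0).
Description: the claimed parameters are [17, 2, 8]_13; such a code would be non-MDS.


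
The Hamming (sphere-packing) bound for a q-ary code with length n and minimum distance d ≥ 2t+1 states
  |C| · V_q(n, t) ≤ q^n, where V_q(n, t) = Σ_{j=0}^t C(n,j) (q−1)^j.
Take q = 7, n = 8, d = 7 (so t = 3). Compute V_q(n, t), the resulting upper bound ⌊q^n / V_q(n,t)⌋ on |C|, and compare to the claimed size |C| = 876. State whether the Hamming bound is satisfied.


V_q(n, t) = 13153, q^n = 5764801, Hamming bound = 438, |C| = 876 > bound (violated).

Step 1: Compute V_q(n, t) = Σ_{j=0}^3 C(n, j) (q−1)^j.
  j = 0: C(8,0)·(6)^0 = 1·1 = 1.
  j = 1: C(8,1)·(6)^1 = 8·6 = 48.
  j = 2: C(8,2)·(6)^2 = 28·36 = 1008.
  j = 3: C(8,3)·(6)^3 = 56·216 = 12096.
  V_q(n, t) = 1 + 48 + 1008 + 12096 = 13153.
Step 2: q^n = 7^8 = 5764801.
Step 3: Hamming bound ⌊q^n / V_q(n,t)⌋ = ⌊5764801/13153⌋ = 438.
Step 4: Compare |C| = 876 to 438: violated.
The claimed |C| lies above the Hamming bound, so no 7-ary code of length 8 with d ≥ 7 can have 876 codewords.


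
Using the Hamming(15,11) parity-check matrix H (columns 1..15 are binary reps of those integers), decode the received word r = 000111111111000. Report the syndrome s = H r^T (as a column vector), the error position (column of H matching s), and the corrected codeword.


s = (1, 1, 0, 0)^T, error position = 12, corrected codeword c = 000111111110000

Compute s = H r^T mod 2 one row at a time:
  s_1 = 1 + 1 + 1 + 1 + 1 + 0 + 0 + 0 = 5 ≡ 1 (mod 2).
  s_2 = 1 + 1 + 1 + 1 + 1 + 0 + 0 + 0 = 5 ≡ 1 (mod 2).
  s_3 = 0 + 0 + 1 + 1 + 1 + 1 + 0 + 0 = 4 ≡ 0 (mod 2).
  s_4 = 0 + 0 + 1 + 1 + 1 + 1 + 0 + 0 = 4 ≡ 0 (mod 2).
s = (1, 1, 0, 0)^T — this equals column 12 of H (binary 1100), so error is at position 12.
Correct: flip bit 12 of r = 000111111111000 to get c = 000111111110000.


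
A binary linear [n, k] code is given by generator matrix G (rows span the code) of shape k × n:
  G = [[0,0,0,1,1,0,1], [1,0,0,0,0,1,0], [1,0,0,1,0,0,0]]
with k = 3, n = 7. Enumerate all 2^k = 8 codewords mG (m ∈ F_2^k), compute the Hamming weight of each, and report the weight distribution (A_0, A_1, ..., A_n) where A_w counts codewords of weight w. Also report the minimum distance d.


Weight distribution: A_0 = 1, A_2 = 3, A_3 = 3, A_5 = 1. Minimum distance d = 2.

Enumerate all 2^3 = 8 messages m ∈ F_2^3.
For each, compute codeword c = mG in F_2^7, then tally its weight.
  m = 000 → c = 0000000, weight = 0.
  m = 100 → c = 0001101, weight = 3.
  m = 010 → c = 1000010, weight = 2.
  m = 110 → c = 1001111, weight = 5.
  m = 001 → c = 1001000, weight = 2.
  m = 101 → c = 1000101, weight = 3.
  m = 011 → c = 0001010, weight = 2.
  m = 111 → c = 0000111, weight = 3.
Tally weights:
  weight 0: 1 codewords.
  weight 2: 3 codewords.
  weight 3: 3 codewords.
  weight 5: 1 codewords.
Minimum distance d = smallest w > 0 with A_w > 0 = 2.
Sanity: Σ A_w = 8 = 2^3 = 8 ✓.


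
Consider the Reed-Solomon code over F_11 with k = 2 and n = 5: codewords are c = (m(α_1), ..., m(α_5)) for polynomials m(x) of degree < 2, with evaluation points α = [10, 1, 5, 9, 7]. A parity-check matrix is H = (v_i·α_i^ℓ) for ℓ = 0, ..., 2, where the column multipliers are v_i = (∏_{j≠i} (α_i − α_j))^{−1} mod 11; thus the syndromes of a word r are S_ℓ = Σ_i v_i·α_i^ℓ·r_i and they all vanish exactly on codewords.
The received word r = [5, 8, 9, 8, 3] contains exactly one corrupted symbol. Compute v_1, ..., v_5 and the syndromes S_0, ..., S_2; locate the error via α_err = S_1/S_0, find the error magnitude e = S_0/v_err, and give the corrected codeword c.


S = (9, 9, 9), error at position 2, error magnitude e = 9, c = [5, 10, 9, 8, 3].

Step 1: column multipliers v_i = (∏_{j≠i}(α_i − α_j))^{−1} mod 11.
  i = 1 (α = 10): (10−1)(10−5)(10−9)(10−7) = 9·5·1·3 = 135 ≡ 3, so v_1 = 3^{−1} = 4 (mod 11).
  i = 2 (α = 1): (1−10)(1−5)(1−9)(1−7) = (−9)·(−4)·(−8)·(−6) = 1728 ≡ 1, so v_2 = 1^{−1} = 1 (mod 11).
  i = 3 (α = 5): (5−10)(5−1)(5−9)(5−7) = (−5)·4·(−4)·(−2) = −160 ≡ 5, so v_3 = 5^{−1} = 9 (mod 11).
  i = 4 (α = 9): (9−10)(9−1)(9−5)(9−7) = (−1)·8·4·2 = −64 ≡ 2, so v_4 = 2^{−1} = 6 (mod 11).
  i = 5 (α = 7): (7−10)(7−1)(7−5)(7−9) = (−3)·6·2·(−2) = 72 ≡ 6, so v_5 = 6^{−1} = 2 (mod 11).
  v = [4, 1, 9, 6, 2].
Step 2: syndromes of r = [5, 8, 9, 8, 3] (all sums mod 11).
  S_0 = Σ v_i r_i = 4·5 + 1·8 + 9·9 + 6·8 + 2·3 = 163 ≡ 9.
  S_1 = Σ v_i α_i r_i = 4·10·5 + 1·1·8 + 9·5·9 + 6·9·8 + 2·7·3 = 1087 ≡ 9.
  α_i^2 mod 11 = [1, 1, 3, 4, 5].
  S_2 = Σ v_i α_i^2 r_i = 4·1·5 + 1·1·8 + 9·3·9 + 6·4·8 + 2·5·3 = 493 ≡ 9.
  S = (9, 9, 9) ≠ 0, so r is not a codeword (an error is present).
Step 3: locate the error. For a single error e at position i, S_ℓ = v_i·e·α_i^ℓ, so α_err = S_1/S_0.
  S_0^{−1} = 9^{−1} = 5 (mod 11), so α_err = 9·5 = 45 ≡ 1 = α_2. Error position i = 2.
  Consistency check: S_2/S_1 = 9·5 = 45 ≡ 1 = α_err ✓ (single-error assumption holds).
Step 4: error magnitude e = S_0/v_2 = S_0·∏_{j≠2}(α_2 − α_j) = 9·1 = 9 ≡ 9 (mod 11).
Step 5: correct position 2: c_2 = r_2 − e = 8 − 9 ≡ 10 (mod 11). Hence c = [5, 10, 9, 8, 3].
  Check: interpolating c through the α_i gives m(x) = 2 + 8·x (degree < 2) with m(α_i) = c_i for every i, so c is indeed a codeword.


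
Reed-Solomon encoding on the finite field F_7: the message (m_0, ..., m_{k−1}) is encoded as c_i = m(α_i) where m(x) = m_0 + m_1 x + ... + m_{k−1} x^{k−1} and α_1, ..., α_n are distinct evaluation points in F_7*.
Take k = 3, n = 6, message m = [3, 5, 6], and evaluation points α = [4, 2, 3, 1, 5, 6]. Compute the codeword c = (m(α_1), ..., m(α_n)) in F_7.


c = [0, 2, 2, 0, 3, 4]

Message polynomial: m(x) = 3 + 5·x + 6·x^2 (mod 7).
For each evaluation point α_i, compute m(α_i) mod 7:
  α_1 = 4: Horner steps 6 → 1 → 0, so m(4) = 0.
  α_2 = 2: Horner steps 6 → 3 → 2, so m(2) = 2.
  α_3 = 3: Horner steps 6 → 2 → 2, so m(3) = 2.
  α_4 = 1: Horner steps 6 → 4 → 0, so m(1) = 0.
  α_5 = 5: Horner steps 6 → 0 → 3, so m(5) = 3.
  α_6 = 6: Horner steps 6 → 6 → 4, so m(6) = 4.
Codeword c = [0, 2, 2, 0, 3, 4] ∈ F_7^6.


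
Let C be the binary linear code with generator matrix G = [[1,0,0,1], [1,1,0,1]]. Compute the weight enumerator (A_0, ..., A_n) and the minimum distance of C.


Weight distribution: A_0 = 1, A_1 = 1, A_2 = 1, A_3 = 1. Minimum distance d = 1.

Enumerate all 2^2 = 4 messages m ∈ F_2^2.
For each, compute codeword c = mG in F_2^4, then tally its weight.
  m = 00 → c = 0000, weight = 0.
  m = 10 → c = 1001, weight = 2.
  m = 01 → c = 1101, weight = 3.
  m = 11 → c = 0100, weight = 1.
Tally weights:
  weight 0: 1 codewords.
  weight 1: 1 codewords.
  weight 2: 1 codewords.
  weight 3: 1 codewords.
Minimum distance d = smallest w > 0 with A_w > 0 = 1.
Sanity: Σ A_w = 4 = 2^2 = 4 ✓.


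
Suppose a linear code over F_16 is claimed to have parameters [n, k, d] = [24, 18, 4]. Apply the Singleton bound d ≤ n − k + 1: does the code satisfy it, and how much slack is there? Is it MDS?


Singleton RHS = n − k + 1 = 7, slack = 3, bound satisfied, not MDS.

Singleton bound: d ≤ n − k + 1.
Here n = 24, k = 18, so n − k + 1 = 7.
Given d = 4, check d ≤ 7: YES.
Slack = (n − k + 1) − d = 3.
The code is NOT MDS (slack = 3 > 0).
Description: the claimed parameters are [24, 18, 4]_16; such a code would be non-MDS.


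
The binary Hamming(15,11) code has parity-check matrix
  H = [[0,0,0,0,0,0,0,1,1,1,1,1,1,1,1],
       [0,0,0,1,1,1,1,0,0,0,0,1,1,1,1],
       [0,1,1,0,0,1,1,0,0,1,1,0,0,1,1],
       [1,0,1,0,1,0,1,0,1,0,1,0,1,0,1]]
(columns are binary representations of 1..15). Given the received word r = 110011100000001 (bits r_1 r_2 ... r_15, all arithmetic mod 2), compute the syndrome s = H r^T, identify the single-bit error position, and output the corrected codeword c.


s = (1, 0, 0, 0)^T, error position = 8, corrected codeword c = 110011110000001

Compute s = H r^T mod 2 one row at a time:
  s_1 = 0 + 0 + 0 + 0 + 0 + 0 + 0 + 1 = 1 ≡ 1 (mod 2).
  s_2 = 0 + 1 + 1 + 1 + 0 + 0 + 0 + 1 = 4 ≡ 0 (mod 2).
  s_3 = 1 + 0 + 1 + 1 + 0 + 0 + 0 + 1 = 4 ≡ 0 (mod 2).
  s_4 = 1 + 0 + 1 + 1 + 0 + 0 + 0 + 1 = 4 ≡ 0 (mod 2).
s = (1, 0, 0, 0)^T — this equals column 8 of H (binary 1000), so error is at position 8.
Correct: flip bit 8 of r = 110011100000001 to get c = 110011110000001.


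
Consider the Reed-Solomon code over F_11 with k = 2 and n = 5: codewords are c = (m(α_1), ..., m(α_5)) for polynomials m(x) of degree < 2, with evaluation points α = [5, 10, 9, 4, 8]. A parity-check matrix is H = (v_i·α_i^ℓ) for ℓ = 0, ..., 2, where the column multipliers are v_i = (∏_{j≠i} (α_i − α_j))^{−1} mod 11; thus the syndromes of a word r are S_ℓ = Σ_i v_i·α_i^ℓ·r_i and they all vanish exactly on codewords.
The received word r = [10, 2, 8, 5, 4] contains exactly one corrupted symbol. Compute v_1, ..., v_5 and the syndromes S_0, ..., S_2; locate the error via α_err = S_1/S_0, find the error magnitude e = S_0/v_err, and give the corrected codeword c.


S = (6, 4, 10), error at position 5, error magnitude e = 1, c = [10, 2, 8, 5, 3].

Step 1: column multipliers v_i = (∏_{j≠i}(α_i − α_j))^{−1} mod 11.
  i = 1 (α = 5): (5−10)(5−9)(5−4)(5−8) = (−5)·(−4)·1·(−3) = −60 ≡ 6, so v_1 = 6^{−1} = 2 (mod 11).
  i = 2 (α = 10): (10−5)(10−9)(10−4)(10−8) = 5·1·6·2 = 60 ≡ 5, so v_2 = 5^{−1} = 9 (mod 11).
  i = 3 (α = 9): (9−5)(9−10)(9−4)(9−8) = 4·(−1)·5·1 = −20 ≡ 2, so v_3 = 2^{−1} = 6 (mod 11).
  i = 4 (α = 4): (4−5)(4−10)(4−9)(4−8) = (−1)·(−6)·(−5)·(−4) = 120 ≡ 10, so v_4 = 10^{−1} = 10 (mod 11).
  i = 5 (α = 8): (8−5)(8−10)(8−9)(8−4) = 3·(−2)·(−1)·4 = 24 ≡ 2, so v_5 = 2^{−1} = 6 (mod 11).
  v = [2, 9, 6, 10, 6].
Step 2: syndromes of r = [10, 2, 8, 5, 4] (all sums mod 11).
  S_0 = Σ v_i r_i = 2·10 + 9·2 + 6·8 + 10·5 + 6·4 = 160 ≡ 6.
  S_1 = Σ v_i α_i r_i = 2·5·10 + 9·10·2 + 6·9·8 + 10·4·5 + 6·8·4 = 1104 ≡ 4.
  α_i^2 mod 11 = [3, 1, 4, 5, 9].
  S_2 = Σ v_i α_i^2 r_i = 2·3·10 + 9·1·2 + 6·4·8 + 10·5·5 + 6·9·4 = 736 ≡ 10.
  S = (6, 4, 10) ≠ 0, so r is not a codeword (an error is present).
Step 3: locate the error. For a single error e at position i, S_ℓ = v_i·e·α_i^ℓ, so α_err = S_1/S_0.
  S_0^{−1} = 6^{−1} = 2 (mod 11), so α_err = 4·2 = 8 ≡ 8 = α_5. Error position i = 5.
  Consistency check: S_2/S_1 = 10·3 = 30 ≡ 8 = α_err ✓ (single-error assumption holds).
Step 4: error magnitude e = S_0/v_5 = S_0·∏_{j≠5}(α_5 − α_j) = 6·2 = 12 ≡ 1 (mod 11).
Step 5: correct position 5: c_5 = r_5 − e = 4 − 1 ≡ 3 (mod 11). Hence c = [10, 2, 8, 5, 3].
  Check: interpolating c through the α_i gives m(x) = 7 + 5·x (degree < 2) with m(α_i) = c_i for every i, so c is indeed a codeword.


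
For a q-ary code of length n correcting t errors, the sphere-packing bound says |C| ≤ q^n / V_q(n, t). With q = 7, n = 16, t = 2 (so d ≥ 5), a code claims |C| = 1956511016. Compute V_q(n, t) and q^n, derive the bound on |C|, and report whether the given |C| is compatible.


V_q(n, t) = 4417, q^n = 33232930569601, Hamming bound = 7523869270, |C| = 1956511016 ≤ bound (satisfied).

Step 1: Compute V_q(n, t) = Σ_{j=0}^2 C(n, j) (q−1)^j.
  j = 0: C(16,0)·(6)^0 = 1·1 = 1.
  j = 1: C(16,1)·(6)^1 = 16·6 = 96.
  j = 2: C(16,2)·(6)^2 = 120·36 = 4320.
  V_q(n, t) = 1 + 96 + 4320 = 4417.
Step 2: q^n = 7^16 = 33232930569601.
Step 3: Hamming bound ⌊q^n / V_q(n,t)⌋ = ⌊33232930569601/4417⌋ = 7523869270.
Step 4: Compare |C| = 1956511016 to 7523869270: satisfied.
The claimed |C| lies below the Hamming bound.


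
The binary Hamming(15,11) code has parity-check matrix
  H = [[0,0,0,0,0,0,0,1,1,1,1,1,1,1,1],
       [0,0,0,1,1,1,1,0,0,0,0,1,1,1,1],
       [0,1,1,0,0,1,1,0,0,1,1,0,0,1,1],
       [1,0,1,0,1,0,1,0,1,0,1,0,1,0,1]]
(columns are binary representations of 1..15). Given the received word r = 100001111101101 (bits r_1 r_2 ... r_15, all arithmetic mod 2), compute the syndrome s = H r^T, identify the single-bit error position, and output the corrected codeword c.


s = (0, 1, 0, 1)^T, error position = 5, corrected codeword c = 100011111101101

Compute s = H r^T mod 2 one row at a time:
  s_1 = 1 + 1 + 1 + 0 + 1 + 1 + 0 + 1 = 6 ≡ 0 (mod 2).
  s_2 = 0 + 0 + 1 + 1 + 1 + 1 + 0 + 1 = 5 ≡ 1 (mod 2).
  s_3 = 0 + 0 + 1 + 1 + 1 + 0 + 0 + 1 = 4 ≡ 0 (mod 2).
  s_4 = 1 + 0 + 0 + 1 + 1 + 0 + 1 + 1 = 5 ≡ 1 (mod 2).
s = (0, 1, 0, 1)^T — this equals column 5 of H (binary 0101), so error is at position 5.
Correct: flip bit 5 of r = 100001111101101 to get c = 100011111101101.


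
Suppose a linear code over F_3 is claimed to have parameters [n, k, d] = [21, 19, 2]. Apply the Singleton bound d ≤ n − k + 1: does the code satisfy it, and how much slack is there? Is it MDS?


Singleton RHS = n − k + 1 = 3, slack = 1, bound satisfied, not MDS.

Singleton bound: d ≤ n − k + 1.
Here n = 21, k = 19, so n − k + 1 = 3.
Given d = 2, check d ≤ 3: YES.
Slack = (n − k + 1) − d = 1.
The code is NOT MDS (slack = 1 > 0).
Description: the claimed parameters are [21, 19, 2]_3; such a code would be non-MDS.


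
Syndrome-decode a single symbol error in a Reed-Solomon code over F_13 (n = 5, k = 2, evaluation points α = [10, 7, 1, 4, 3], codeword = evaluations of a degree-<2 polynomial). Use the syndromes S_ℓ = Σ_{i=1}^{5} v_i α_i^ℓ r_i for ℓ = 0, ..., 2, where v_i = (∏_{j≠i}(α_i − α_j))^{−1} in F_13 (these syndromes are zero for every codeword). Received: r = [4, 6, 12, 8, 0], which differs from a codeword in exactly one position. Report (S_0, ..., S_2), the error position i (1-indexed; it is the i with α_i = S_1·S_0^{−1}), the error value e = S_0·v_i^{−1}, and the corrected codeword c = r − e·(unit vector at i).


S = (11, 11, 11), error at position 3, error magnitude e = 2, c = [4, 6, 10, 8, 0].

Step 1: column multipliers v_i = (∏_{j≠i}(α_i − α_j))^{−1} mod 13.
  i = 1 (α = 10): (10−7)(10−1)(10−4)(10−3) = 3·9·6·7 = 1134 ≡ 3, so v_1 = 3^{−1} = 9 (mod 13).
  i = 2 (α = 7): (7−10)(7−1)(7−4)(7−3) = (−3)·6·3·4 = −216 ≡ 5, so v_2 = 5^{−1} = 8 (mod 13).
  i = 3 (α = 1): (1−10)(1−7)(1−4)(1−3) = (−9)·(−6)·(−3)·(−2) = 324 ≡ 12, so v_3 = 12^{−1} = 12 (mod 13).
  i = 4 (α = 4): (4−10)(4−7)(4−1)(4−3) = (−6)·(−3)·3·1 = 54 ≡ 2, so v_4 = 2^{−1} = 7 (mod 13).
  i = 5 (α = 3): (3−10)(3−7)(3−1)(3−4) = (−7)·(−4)·2·(−1) = −56 ≡ 9, so v_5 = 9^{−1} = 3 (mod 13).
  v = [9, 8, 12, 7, 3].
Step 2: syndromes of r = [4, 6, 12, 8, 0] (all sums mod 13).
  S_0 = Σ v_i r_i = 9·4 + 8·6 + 12·12 + 7·8 + 3·0 = 284 ≡ 11.
  S_1 = Σ v_i α_i r_i = 9·10·4 + 8·7·6 + 12·1·12 + 7·4·8 + 3·3·0 = 1064 ≡ 11.
  α_i^2 mod 13 = [9, 10, 1, 3, 9].
  S_2 = Σ v_i α_i^2 r_i = 9·9·4 + 8·10·6 + 12·1·12 + 7·3·8 + 3·9·0 = 1116 ≡ 11.
  S = (11, 11, 11) ≠ 0, so r is not a codeword (an error is present).
Step 3: locate the error. For a single error e at position i, S_ℓ = v_i·e·α_i^ℓ, so α_err = S_1/S_0.
  S_0^{−1} = 11^{−1} = 6 (mod 13), so α_err = 11·6 = 66 ≡ 1 = α_3. Error position i = 3.
  Consistency check: S_2/S_1 = 11·6 = 66 ≡ 1 = α_err ✓ (single-error assumption holds).
Step 4: error magnitude e = S_0/v_3 = S_0·∏_{j≠3}(α_3 − α_j) = 11·12 = 132 ≡ 2 (mod 13).
Step 5: correct position 3: c_3 = r_3 − e = 12 − 2 ≡ 10 (mod 13). Hence c = [4, 6, 10, 8, 0].
  Check: interpolating c through the α_i gives m(x) = 2 + 8·x (degree < 2) with m(α_i) = c_i for every i, so c is indeed a codeword.
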